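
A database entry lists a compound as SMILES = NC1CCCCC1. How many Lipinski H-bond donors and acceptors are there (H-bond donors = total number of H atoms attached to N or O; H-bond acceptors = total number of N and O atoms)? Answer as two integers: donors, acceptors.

2, 1

Donors: find every N or O and count the H atoms it carries.
  atom 1 (N): bond orders sum to 1 → 2 H
Lipinski HBD = 2.
Acceptors: N atoms = 1, O atoms = 0 → HBA = 1.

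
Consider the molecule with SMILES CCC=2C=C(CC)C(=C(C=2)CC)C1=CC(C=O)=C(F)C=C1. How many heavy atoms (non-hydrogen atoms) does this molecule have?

Every atom symbol written in the SMILES (organic subset) is one heavy atom; implicit H are not written.
Heavy atoms by element → C:19, F:1, O:1.
Total: 21.

21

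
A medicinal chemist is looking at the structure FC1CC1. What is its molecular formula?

C3H5F

Walk through each heavy atom and fill implicit hydrogens from standard valence (C 4, N 3, O 2, S 2, halogen 1):
  atom 1: F (halogen, monovalent) → 0 H
  atom 2: C, bond orders sum to 3 (valence 4) → 1 H
  atom 3: C, bond orders sum to 2 (valence 4) → 2 H
  atom 4: C, bond orders sum to 2 (valence 4) → 2 H
Totals → C:3, H:5, F:1.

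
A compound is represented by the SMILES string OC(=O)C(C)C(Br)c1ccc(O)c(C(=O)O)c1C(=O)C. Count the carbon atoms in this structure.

Count every carbon token in the SMILES (each C, including those in ring-closure positions and inside branches).
Carbon count: 13.

13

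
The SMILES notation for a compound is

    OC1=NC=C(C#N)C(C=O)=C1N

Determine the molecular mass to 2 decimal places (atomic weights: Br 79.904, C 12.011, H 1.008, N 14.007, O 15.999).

First, the molecular formula is C7H5N3O2 (counting implicit H from valence).
  C: 7 × 12.011 = 84.077
  H: 5 × 1.008 = 5.040
  N: 3 × 14.007 = 42.021
  O: 2 × 15.999 = 31.998
Sum: 7×12.011 + 5×1.008 + 3×14.007 + 2×15.999 = 163.136 → 163.14 g/mol.

163.14 g/mol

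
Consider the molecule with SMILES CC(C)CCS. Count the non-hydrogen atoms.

Every atom symbol written in the SMILES (organic subset) is one heavy atom; implicit H are not written.
Heavy atoms by element → C:5, S:1.
Total: 6.

6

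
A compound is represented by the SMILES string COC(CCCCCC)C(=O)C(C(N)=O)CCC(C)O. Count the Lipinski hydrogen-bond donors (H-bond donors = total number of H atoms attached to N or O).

3

Donors: find every N or O and count the H atoms it carries.
  atom 2 (O): bond orders sum to 2 → 0 H
  atom 11 (O): bond orders sum to 2 → 0 H
  atom 14 (N): bond orders sum to 1 → 2 H
  atom 15 (O): bond orders sum to 2 → 0 H
  atom 20 (O): bond orders sum to 1 → 1 H
Lipinski HBD = 3.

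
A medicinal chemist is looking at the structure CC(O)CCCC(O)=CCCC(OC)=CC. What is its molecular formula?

C13H24O3

Walk through each heavy atom and fill implicit hydrogens from standard valence (C 4, N 3, O 2, S 2, halogen 1):
  atom 1: C, bond orders sum to 1 (valence 4) → 3 H
  atom 2: C, bond orders sum to 3 (valence 4) → 1 H
  atom 3: O, bond orders sum to 1 (valence 2) → 1 H
  atom 4: C, bond orders sum to 2 (valence 4) → 2 H
  atom 5: C, bond orders sum to 2 (valence 4) → 2 H
  atom 6: C, bond orders sum to 2 (valence 4) → 2 H
  atom 7: C, bond orders sum to 4 (valence 4) → 0 H
  atom 8: O, bond orders sum to 1 (valence 2) → 1 H
  atom 9: C, bond orders sum to 3 (valence 4) → 1 H
  atom 10: C, bond orders sum to 2 (valence 4) → 2 H
  atom 11: C, bond orders sum to 2 (valence 4) → 2 H
  atom 12: C, bond orders sum to 4 (valence 4) → 0 H
  atom 13: O, bond orders sum to 2 (valence 2) → 0 H
  atom 14: C, bond orders sum to 1 (valence 4) → 3 H
  atom 15: C, bond orders sum to 3 (valence 4) → 1 H
  atom 16: C, bond orders sum to 1 (valence 4) → 3 H
Totals → C:13, H:24, O:3.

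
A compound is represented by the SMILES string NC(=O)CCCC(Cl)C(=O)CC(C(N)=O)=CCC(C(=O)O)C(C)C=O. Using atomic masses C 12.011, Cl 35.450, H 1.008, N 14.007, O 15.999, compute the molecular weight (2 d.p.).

374.82 g/mol

First, the molecular formula is C16H23ClN2O6 (counting implicit H from valence).
  C: 16 × 12.011 = 192.176
  Cl: 1 × 35.450 = 35.450
  H: 23 × 1.008 = 23.184
  N: 2 × 14.007 = 28.014
  O: 6 × 15.999 = 95.994
Sum: 16×12.011 + 1×35.450 + 23×1.008 + 2×14.007 + 6×15.999 = 374.818 → 374.82 g/mol.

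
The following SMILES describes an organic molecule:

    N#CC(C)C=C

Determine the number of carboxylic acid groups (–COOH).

Scan the SMILES for the carboxylic acid motif — none present.
Groups that are present: 1 alkene, 1 nitrile.

0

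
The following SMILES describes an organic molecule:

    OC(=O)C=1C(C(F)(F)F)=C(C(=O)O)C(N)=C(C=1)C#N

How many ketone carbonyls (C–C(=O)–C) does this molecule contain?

Scan the SMILES for the ketone motif — none present.
Groups that are present: 2 carboxylic acid, 1 nitrile, 1 primary amine.

0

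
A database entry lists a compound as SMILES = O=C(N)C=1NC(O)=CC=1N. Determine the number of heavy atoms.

Every atom symbol written in the SMILES (organic subset) is one heavy atom; implicit H are not written.
Heavy atoms by element → C:5, N:3, O:2.
Total: 10.

10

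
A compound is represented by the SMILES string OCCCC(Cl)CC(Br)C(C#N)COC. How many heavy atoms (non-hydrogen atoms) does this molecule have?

15

Every atom symbol written in the SMILES (organic subset) is one heavy atom; implicit H are not written.
Heavy atoms by element → Br:1, C:10, Cl:1, N:1, O:2.
Total: 15.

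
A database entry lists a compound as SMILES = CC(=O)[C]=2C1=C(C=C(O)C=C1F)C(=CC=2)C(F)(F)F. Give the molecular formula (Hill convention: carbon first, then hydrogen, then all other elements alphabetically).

C13H8F4O2

Walk through each heavy atom and fill implicit hydrogens from standard valence (C 4, N 3, O 2, S 2, halogen 1):
  atom 1: C, bond orders sum to 1 (valence 4) → 3 H
  atom 2: C, bond orders sum to 4 (valence 4) → 0 H
  atom 3: O, bond orders sum to 2 (valence 2) → 0 H
  atom 4: C with explicit H count 0
  atom 5: C, bond orders sum to 4 (valence 4) → 0 H
  atom 6: C, bond orders sum to 4 (valence 4) → 0 H
  atom 7: C, bond orders sum to 3 (valence 4) → 1 H
  atom 8: C, bond orders sum to 4 (valence 4) → 0 H
  atom 9: O, bond orders sum to 1 (valence 2) → 1 H
  atom 10: C, bond orders sum to 3 (valence 4) → 1 H
  atom 11: C, bond orders sum to 4 (valence 4) → 0 H
  atom 12: F (halogen, monovalent) → 0 H
  atom 13: C, bond orders sum to 4 (valence 4) → 0 H
  atom 14: C, bond orders sum to 3 (valence 4) → 1 H
  atom 15: C, bond orders sum to 3 (valence 4) → 1 H
  atom 16: C, bond orders sum to 4 (valence 4) → 0 H
  atom 17: F (halogen, monovalent) → 0 H
  atom 18: F (halogen, monovalent) → 0 H
  atom 19: F (halogen, monovalent) → 0 H
Totals → C:13, H:8, F:4, O:2.
In Hill order: C13H8F4O2.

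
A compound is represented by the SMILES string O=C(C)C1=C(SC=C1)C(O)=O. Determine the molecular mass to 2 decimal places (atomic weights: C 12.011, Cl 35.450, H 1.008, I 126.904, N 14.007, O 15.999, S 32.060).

First, the molecular formula is C7H6O3S (counting implicit H from valence).
  C: 7 × 12.011 = 84.077
  H: 6 × 1.008 = 6.048
  O: 3 × 15.999 = 47.997
  S: 1 × 32.060 = 32.060
Sum: 7×12.011 + 6×1.008 + 3×15.999 + 1×32.060 = 170.182 → 170.18 g/mol.

170.18 g/mol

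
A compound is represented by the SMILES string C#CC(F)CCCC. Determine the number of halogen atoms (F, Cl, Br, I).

Halogen atoms appear at heavy-atom position 4 (1×F).
Other groups present: 1 alkyne.
Halogen count: 1.

1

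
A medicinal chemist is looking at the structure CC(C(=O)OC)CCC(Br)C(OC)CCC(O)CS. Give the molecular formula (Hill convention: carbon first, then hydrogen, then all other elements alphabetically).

C13H25BrO4S

Walk through each heavy atom and fill implicit hydrogens from standard valence (C 4, N 3, O 2, S 2, halogen 1):
  atom 1: C, bond orders sum to 1 (valence 4) → 3 H
  atom 2: C, bond orders sum to 3 (valence 4) → 1 H
  atom 3: C, bond orders sum to 4 (valence 4) → 0 H
  atom 4: O, bond orders sum to 2 (valence 2) → 0 H
  atom 5: O, bond orders sum to 2 (valence 2) → 0 H
  atom 6: C, bond orders sum to 1 (valence 4) → 3 H
  atom 7: C, bond orders sum to 2 (valence 4) → 2 H
  atom 8: C, bond orders sum to 2 (valence 4) → 2 H
  atom 9: C, bond orders sum to 3 (valence 4) → 1 H
  atom 10: Br (halogen, monovalent) → 0 H
  atom 11: C, bond orders sum to 3 (valence 4) → 1 H
  atom 12: O, bond orders sum to 2 (valence 2) → 0 H
  atom 13: C, bond orders sum to 1 (valence 4) → 3 H
  atom 14: C, bond orders sum to 2 (valence 4) → 2 H
  atom 15: C, bond orders sum to 2 (valence 4) → 2 H
  atom 16: C, bond orders sum to 3 (valence 4) → 1 H
  atom 17: O, bond orders sum to 1 (valence 2) → 1 H
  atom 18: C, bond orders sum to 2 (valence 4) → 2 H
  atom 19: S, bond orders sum to 1 (valence 2) → 1 H
Totals → C:13, H:25, Br:1, O:4, S:1.
In Hill order: C13H25BrO4S.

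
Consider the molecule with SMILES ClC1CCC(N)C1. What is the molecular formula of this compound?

Walk through each heavy atom and fill implicit hydrogens from standard valence (C 4, N 3, O 2, S 2, halogen 1):
  atom 1: Cl (halogen, monovalent) → 0 H
  atom 2: C, bond orders sum to 3 (valence 4) → 1 H
  atom 3: C, bond orders sum to 2 (valence 4) → 2 H
  atom 4: C, bond orders sum to 2 (valence 4) → 2 H
  atom 5: C, bond orders sum to 3 (valence 4) → 1 H
  atom 6: N, bond orders sum to 1 (valence 3) → 2 H
  atom 7: C, bond orders sum to 2 (valence 4) → 2 H
Totals → C:5, H:10, Cl:1, N:1.
In Hill order: C5H10ClN.

C5H10ClN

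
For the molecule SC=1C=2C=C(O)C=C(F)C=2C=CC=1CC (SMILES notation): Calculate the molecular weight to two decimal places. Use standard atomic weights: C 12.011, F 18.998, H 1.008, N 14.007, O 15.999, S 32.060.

First, the molecular formula is C12H11FOS (counting implicit H from valence).
  C: 12 × 12.011 = 144.132
  F: 1 × 18.998 = 18.998
  H: 11 × 1.008 = 11.088
  O: 1 × 15.999 = 15.999
  S: 1 × 32.060 = 32.060
Sum: 12×12.011 + 1×18.998 + 11×1.008 + 1×15.999 + 1×32.060 = 222.277 → 222.28 g/mol.

222.28 g/mol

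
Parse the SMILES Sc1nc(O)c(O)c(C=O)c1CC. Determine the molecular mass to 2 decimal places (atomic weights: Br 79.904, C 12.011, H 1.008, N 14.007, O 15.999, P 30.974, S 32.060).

First, the molecular formula is C8H9NO3S (counting implicit H from valence).
  C: 8 × 12.011 = 96.088
  H: 9 × 1.008 = 9.072
  N: 1 × 14.007 = 14.007
  O: 3 × 15.999 = 47.997
  S: 1 × 32.060 = 32.060
Sum: 8×12.011 + 9×1.008 + 1×14.007 + 3×15.999 + 1×32.060 = 199.224 → 199.22 g/mol.

199.22 g/mol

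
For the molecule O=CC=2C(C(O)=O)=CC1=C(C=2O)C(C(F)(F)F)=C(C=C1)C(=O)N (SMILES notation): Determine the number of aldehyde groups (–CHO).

1

The aldehyde motif appears at heavy-atom position 2 in the SMILES.
Other groups present: 1 amide, 1 carboxylic acid, 1 hydroxyl.
Aldehyde count: 1.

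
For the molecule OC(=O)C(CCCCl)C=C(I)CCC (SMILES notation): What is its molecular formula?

Walk through each heavy atom and fill implicit hydrogens from standard valence (C 4, N 3, O 2, S 2, halogen 1):
  atom 1: O, bond orders sum to 1 (valence 2) → 1 H
  atom 2: C, bond orders sum to 4 (valence 4) → 0 H
  atom 3: O, bond orders sum to 2 (valence 2) → 0 H
  atom 4: C, bond orders sum to 3 (valence 4) → 1 H
  atom 5: C, bond orders sum to 2 (valence 4) → 2 H
  atom 6: C, bond orders sum to 2 (valence 4) → 2 H
  atom 7: C, bond orders sum to 2 (valence 4) → 2 H
  atom 8: Cl (halogen, monovalent) → 0 H
  atom 9: C, bond orders sum to 3 (valence 4) → 1 H
  atom 10: C, bond orders sum to 4 (valence 4) → 0 H
  atom 11: I (halogen, monovalent) → 0 H
  atom 12: C, bond orders sum to 2 (valence 4) → 2 H
  atom 13: C, bond orders sum to 2 (valence 4) → 2 H
  atom 14: C, bond orders sum to 1 (valence 4) → 3 H
Totals → C:10, H:16, Cl:1, I:1, O:2.

C10H16ClIO2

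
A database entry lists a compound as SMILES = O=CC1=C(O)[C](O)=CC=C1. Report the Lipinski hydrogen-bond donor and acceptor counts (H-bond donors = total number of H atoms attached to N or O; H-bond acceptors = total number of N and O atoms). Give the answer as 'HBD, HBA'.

2, 3

Donors: find every N or O and count the H atoms it carries.
  atom 1 (O): bond orders sum to 2 → 0 H
  atom 5 (O): bond orders sum to 1 → 1 H
  atom 7 (O): bond orders sum to 1 → 1 H
Lipinski HBD = 2.
Acceptors: N atoms = 0, O atoms = 3 → HBA = 3.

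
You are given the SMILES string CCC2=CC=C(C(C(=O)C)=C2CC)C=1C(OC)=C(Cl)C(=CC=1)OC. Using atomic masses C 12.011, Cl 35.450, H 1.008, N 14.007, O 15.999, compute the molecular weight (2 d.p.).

346.85 g/mol

First, the molecular formula is C20H23ClO3 (counting implicit H from valence).
  C: 20 × 12.011 = 240.220
  Cl: 1 × 35.450 = 35.450
  H: 23 × 1.008 = 23.184
  O: 3 × 15.999 = 47.997
Sum: 20×12.011 + 1×35.450 + 23×1.008 + 3×15.999 = 346.851 → 346.85 g/mol.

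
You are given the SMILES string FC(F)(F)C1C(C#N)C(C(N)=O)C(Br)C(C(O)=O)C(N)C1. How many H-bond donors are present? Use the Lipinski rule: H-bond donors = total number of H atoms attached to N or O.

5

Donors: find every N or O and count the H atoms it carries.
  atom 8 (N): bond orders sum to 3 → 0 H
  atom 11 (N): bond orders sum to 1 → 2 H
  atom 12 (O): bond orders sum to 2 → 0 H
  atom 17 (O): bond orders sum to 1 → 1 H
  atom 18 (O): bond orders sum to 2 → 0 H
  atom 20 (N): bond orders sum to 1 → 2 H
Lipinski HBD = 5.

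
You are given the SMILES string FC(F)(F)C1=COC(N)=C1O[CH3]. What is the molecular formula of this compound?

C6H6F3NO2

Walk through each heavy atom and fill implicit hydrogens from standard valence (C 4, N 3, O 2, S 2, halogen 1):
  atom 1: F (halogen, monovalent) → 0 H
  atom 2: C, bond orders sum to 4 (valence 4) → 0 H
  atom 3: F (halogen, monovalent) → 0 H
  atom 4: F (halogen, monovalent) → 0 H
  atom 5: C, bond orders sum to 4 (valence 4) → 0 H
  atom 6: C, bond orders sum to 3 (valence 4) → 1 H
  atom 7: O, bond orders sum to 2 (valence 2) → 0 H
  atom 8: C, bond orders sum to 4 (valence 4) → 0 H
  atom 9: N, bond orders sum to 1 (valence 3) → 2 H
  atom 10: C, bond orders sum to 4 (valence 4) → 0 H
  atom 11: O, bond orders sum to 2 (valence 2) → 0 H
  atom 12: C with explicit H count 3
Totals → C:6, H:6, F:3, N:1, O:2.
In Hill order: C6H6F3NO2.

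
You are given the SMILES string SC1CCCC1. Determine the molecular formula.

C5H10S

Walk through each heavy atom and fill implicit hydrogens from standard valence (C 4, N 3, O 2, S 2, halogen 1):
  atom 1: S, bond orders sum to 1 (valence 2) → 1 H
  atom 2: C, bond orders sum to 3 (valence 4) → 1 H
  atom 3: C, bond orders sum to 2 (valence 4) → 2 H
  atom 4: C, bond orders sum to 2 (valence 4) → 2 H
  atom 5: C, bond orders sum to 2 (valence 4) → 2 H
  atom 6: C, bond orders sum to 2 (valence 4) → 2 H
Totals → C:5, H:10, S:1.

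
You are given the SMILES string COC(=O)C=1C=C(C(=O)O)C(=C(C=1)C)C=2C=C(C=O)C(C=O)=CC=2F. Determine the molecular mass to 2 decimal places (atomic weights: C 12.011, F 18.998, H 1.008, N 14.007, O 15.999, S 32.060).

344.29 g/mol

First, the molecular formula is C18H13FO6 (counting implicit H from valence).
  C: 18 × 12.011 = 216.198
  F: 1 × 18.998 = 18.998
  H: 13 × 1.008 = 13.104
  O: 6 × 15.999 = 95.994
Sum: 18×12.011 + 1×18.998 + 13×1.008 + 6×15.999 = 344.294 → 344.29 g/mol.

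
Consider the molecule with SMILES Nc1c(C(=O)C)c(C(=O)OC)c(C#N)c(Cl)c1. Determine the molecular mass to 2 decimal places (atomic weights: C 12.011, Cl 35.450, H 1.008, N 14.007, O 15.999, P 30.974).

252.65 g/mol

First, the molecular formula is C11H9ClN2O3 (counting implicit H from valence).
  C: 11 × 12.011 = 132.121
  Cl: 1 × 35.450 = 35.450
  H: 9 × 1.008 = 9.072
  N: 2 × 14.007 = 28.014
  O: 3 × 15.999 = 47.997
Sum: 11×12.011 + 1×35.450 + 9×1.008 + 2×14.007 + 3×15.999 = 252.654 → 252.65 g/mol.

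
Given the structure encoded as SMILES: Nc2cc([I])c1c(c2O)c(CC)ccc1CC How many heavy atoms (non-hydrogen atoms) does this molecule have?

Every atom symbol written in the SMILES (organic subset) is one heavy atom; implicit H are not written.
Heavy atoms by element → C:14, I:1, N:1, O:1.
Total: 17.

17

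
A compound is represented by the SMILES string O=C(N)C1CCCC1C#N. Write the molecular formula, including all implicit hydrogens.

Walk through each heavy atom and fill implicit hydrogens from standard valence (C 4, N 3, O 2, S 2, halogen 1):
  atom 1: O, bond orders sum to 2 (valence 2) → 0 H
  atom 2: C, bond orders sum to 4 (valence 4) → 0 H
  atom 3: N, bond orders sum to 1 (valence 3) → 2 H
  atom 4: C, bond orders sum to 3 (valence 4) → 1 H
  atom 5: C, bond orders sum to 2 (valence 4) → 2 H
  atom 6: C, bond orders sum to 2 (valence 4) → 2 H
  atom 7: C, bond orders sum to 2 (valence 4) → 2 H
  atom 8: C, bond orders sum to 3 (valence 4) → 1 H
  atom 9: C, bond orders sum to 4 (valence 4) → 0 H
  atom 10: N, bond orders sum to 3 (valence 3) → 0 H
Totals → C:7, H:10, N:2, O:1.
In Hill order: C7H10N2O.

C7H10N2O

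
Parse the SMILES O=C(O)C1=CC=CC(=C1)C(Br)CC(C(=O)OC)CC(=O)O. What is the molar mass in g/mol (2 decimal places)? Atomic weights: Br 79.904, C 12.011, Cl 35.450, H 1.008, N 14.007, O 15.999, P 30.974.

359.17 g/mol

First, the molecular formula is C14H15BrO6 (counting implicit H from valence).
  Br: 1 × 79.904 = 79.904
  C: 14 × 12.011 = 168.154
  H: 15 × 1.008 = 15.120
  O: 6 × 15.999 = 95.994
Sum: 1×79.904 + 14×12.011 + 15×1.008 + 6×15.999 = 359.172 → 359.17 g/mol.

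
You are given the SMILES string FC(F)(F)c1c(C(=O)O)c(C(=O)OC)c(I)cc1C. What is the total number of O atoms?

Scan the SMILES for O atoms (remember two-letter symbols like Cl and Br are single atoms).
Oxygen count: 4.

4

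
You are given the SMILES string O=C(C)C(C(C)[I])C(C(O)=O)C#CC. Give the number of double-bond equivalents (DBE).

Degree of unsaturation = (number of rings) + (number of π bonds).
Ring closures in the SMILES: 0.
π bonds: 2 double bonds (each 1 DoU), 1 triple bond (each 2 DoU) → 4 DoU from unsaturation.
Total DoU = 0 + 4 = 4.

4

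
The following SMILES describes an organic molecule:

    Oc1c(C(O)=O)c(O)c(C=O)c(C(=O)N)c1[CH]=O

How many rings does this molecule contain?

In SMILES, each pair of matching ring-closure digits denotes one ring-closing bond; the number of such bonds equals the number of independent rings.
Ring-closure bonds here: 1.

1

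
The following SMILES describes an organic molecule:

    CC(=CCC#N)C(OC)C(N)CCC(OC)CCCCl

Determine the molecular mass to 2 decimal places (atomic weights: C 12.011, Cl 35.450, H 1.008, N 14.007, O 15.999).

302.84 g/mol

First, the molecular formula is C15H27ClN2O2 (counting implicit H from valence).
  C: 15 × 12.011 = 180.165
  Cl: 1 × 35.450 = 35.450
  H: 27 × 1.008 = 27.216
  N: 2 × 14.007 = 28.014
  O: 2 × 15.999 = 31.998
Sum: 15×12.011 + 1×35.450 + 27×1.008 + 2×14.007 + 2×15.999 = 302.843 → 302.84 g/mol.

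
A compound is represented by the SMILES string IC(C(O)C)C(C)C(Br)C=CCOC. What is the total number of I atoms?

1

Scan the SMILES for I atoms (remember two-letter symbols like Cl and Br are single atoms).
Iodine count: 1.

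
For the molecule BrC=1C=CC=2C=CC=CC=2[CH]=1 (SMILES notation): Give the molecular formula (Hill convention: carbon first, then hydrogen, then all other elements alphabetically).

C10H7Br

Walk through each heavy atom and fill implicit hydrogens from standard valence (C 4, N 3, O 2, S 2, halogen 1):
  atom 1: Br (halogen, monovalent) → 0 H
  atom 2: C, bond orders sum to 4 (valence 4) → 0 H
  atom 3: C, bond orders sum to 3 (valence 4) → 1 H
  atom 4: C, bond orders sum to 3 (valence 4) → 1 H
  atom 5: C, bond orders sum to 4 (valence 4) → 0 H
  atom 6: C, bond orders sum to 3 (valence 4) → 1 H
  atom 7: C, bond orders sum to 3 (valence 4) → 1 H
  atom 8: C, bond orders sum to 3 (valence 4) → 1 H
  atom 9: C, bond orders sum to 3 (valence 4) → 1 H
  atom 10: C, bond orders sum to 4 (valence 4) → 0 H
  atom 11: C with explicit H count 1
Totals → C:10, H:7, Br:1.
In Hill order: C10H7Br.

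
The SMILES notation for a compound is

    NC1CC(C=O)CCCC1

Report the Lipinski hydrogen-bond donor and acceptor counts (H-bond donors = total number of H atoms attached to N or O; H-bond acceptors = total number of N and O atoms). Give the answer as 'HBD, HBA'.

2, 2

Donors: find every N or O and count the H atoms it carries.
  atom 1 (N): bond orders sum to 1 → 2 H
  atom 6 (O): bond orders sum to 2 → 0 H
Lipinski HBD = 2.
Acceptors: N atoms = 1, O atoms = 1 → HBA = 2.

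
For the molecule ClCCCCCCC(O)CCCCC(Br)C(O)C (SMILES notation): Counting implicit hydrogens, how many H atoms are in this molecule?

28

Walk through each heavy atom and fill implicit hydrogens from standard valence (C 4, N 3, O 2, S 2, halogen 1):
  atom 1: Cl (halogen, monovalent) → 0 H
  atom 2: C, bond orders sum to 2 (valence 4) → 2 H
  atom 3: C, bond orders sum to 2 (valence 4) → 2 H
  atom 4: C, bond orders sum to 2 (valence 4) → 2 H
  atom 5: C, bond orders sum to 2 (valence 4) → 2 H
  atom 6: C, bond orders sum to 2 (valence 4) → 2 H
  atom 7: C, bond orders sum to 2 (valence 4) → 2 H
  atom 8: C, bond orders sum to 3 (valence 4) → 1 H
  atom 9: O, bond orders sum to 1 (valence 2) → 1 H
  atom 10: C, bond orders sum to 2 (valence 4) → 2 H
  atom 11: C, bond orders sum to 2 (valence 4) → 2 H
  atom 12: C, bond orders sum to 2 (valence 4) → 2 H
  atom 13: C, bond orders sum to 2 (valence 4) → 2 H
  atom 14: C, bond orders sum to 3 (valence 4) → 1 H
  atom 15: Br (halogen, monovalent) → 0 H
  atom 16: C, bond orders sum to 3 (valence 4) → 1 H
  atom 17: O, bond orders sum to 1 (valence 2) → 1 H
  atom 18: C, bond orders sum to 1 (valence 4) → 3 H
Total hydrogens: 28.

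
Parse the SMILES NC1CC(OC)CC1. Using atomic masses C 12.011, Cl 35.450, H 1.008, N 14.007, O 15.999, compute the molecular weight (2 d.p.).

115.18 g/mol

First, the molecular formula is C6H13NO (counting implicit H from valence).
  C: 6 × 12.011 = 72.066
  H: 13 × 1.008 = 13.104
  N: 1 × 14.007 = 14.007
  O: 1 × 15.999 = 15.999
Sum: 6×12.011 + 13×1.008 + 1×14.007 + 1×15.999 = 115.176 → 115.18 g/mol.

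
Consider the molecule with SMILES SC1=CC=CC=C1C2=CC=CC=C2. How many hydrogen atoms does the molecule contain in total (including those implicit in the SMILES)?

10

Walk through each heavy atom and fill implicit hydrogens from standard valence (C 4, N 3, O 2, S 2, halogen 1):
  atom 1: S, bond orders sum to 1 (valence 2) → 1 H
  atom 2: C, bond orders sum to 4 (valence 4) → 0 H
  atom 3: C, bond orders sum to 3 (valence 4) → 1 H
  atom 4: C, bond orders sum to 3 (valence 4) → 1 H
  atom 5: C, bond orders sum to 3 (valence 4) → 1 H
  atom 6: C, bond orders sum to 3 (valence 4) → 1 H
  atom 7: C, bond orders sum to 4 (valence 4) → 0 H
  atom 8: C, bond orders sum to 4 (valence 4) → 0 H
  atom 9: C, bond orders sum to 3 (valence 4) → 1 H
  atom 10: C, bond orders sum to 3 (valence 4) → 1 H
  atom 11: C, bond orders sum to 3 (valence 4) → 1 H
  atom 12: C, bond orders sum to 3 (valence 4) → 1 H
  atom 13: C, bond orders sum to 3 (valence 4) → 1 H
Total hydrogens: 10.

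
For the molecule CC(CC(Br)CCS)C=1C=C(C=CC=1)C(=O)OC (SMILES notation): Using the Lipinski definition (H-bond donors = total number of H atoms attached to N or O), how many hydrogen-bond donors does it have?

0

Donors: find every N or O and count the H atoms it carries.
  atom 16 (O): bond orders sum to 2 → 0 H
  atom 17 (O): bond orders sum to 2 → 0 H
Lipinski HBD = 0.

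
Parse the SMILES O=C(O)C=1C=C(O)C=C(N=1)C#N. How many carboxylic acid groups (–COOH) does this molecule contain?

The carboxylic acid motif appears at heavy-atom position 2 in the SMILES.
Other groups present: 1 hydroxyl, 1 nitrile.
Carboxylic acid count: 1.

1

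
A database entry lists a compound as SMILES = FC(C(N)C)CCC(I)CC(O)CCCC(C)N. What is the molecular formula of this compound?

C13H28FIN2O

Walk through each heavy atom and fill implicit hydrogens from standard valence (C 4, N 3, O 2, S 2, halogen 1):
  atom 1: F (halogen, monovalent) → 0 H
  atom 2: C, bond orders sum to 3 (valence 4) → 1 H
  atom 3: C, bond orders sum to 3 (valence 4) → 1 H
  atom 4: N, bond orders sum to 1 (valence 3) → 2 H
  atom 5: C, bond orders sum to 1 (valence 4) → 3 H
  atom 6: C, bond orders sum to 2 (valence 4) → 2 H
  atom 7: C, bond orders sum to 2 (valence 4) → 2 H
  atom 8: C, bond orders sum to 3 (valence 4) → 1 H
  atom 9: I (halogen, monovalent) → 0 H
  atom 10: C, bond orders sum to 2 (valence 4) → 2 H
  atom 11: C, bond orders sum to 3 (valence 4) → 1 H
  atom 12: O, bond orders sum to 1 (valence 2) → 1 H
  atom 13: C, bond orders sum to 2 (valence 4) → 2 H
  atom 14: C, bond orders sum to 2 (valence 4) → 2 H
  atom 15: C, bond orders sum to 2 (valence 4) → 2 H
  atom 16: C, bond orders sum to 3 (valence 4) → 1 H
  atom 17: C, bond orders sum to 1 (valence 4) → 3 H
  atom 18: N, bond orders sum to 1 (valence 3) → 2 H
Totals → C:13, H:28, F:1, I:1, N:2, O:1.
In Hill order: C13H28FIN2O.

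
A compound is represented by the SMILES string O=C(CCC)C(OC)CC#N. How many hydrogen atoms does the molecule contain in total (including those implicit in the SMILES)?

Walk through each heavy atom and fill implicit hydrogens from standard valence (C 4, N 3, O 2, S 2, halogen 1):
  atom 1: O, bond orders sum to 2 (valence 2) → 0 H
  atom 2: C, bond orders sum to 4 (valence 4) → 0 H
  atom 3: C, bond orders sum to 2 (valence 4) → 2 H
  atom 4: C, bond orders sum to 2 (valence 4) → 2 H
  atom 5: C, bond orders sum to 1 (valence 4) → 3 H
  atom 6: C, bond orders sum to 3 (valence 4) → 1 H
  atom 7: O, bond orders sum to 2 (valence 2) → 0 H
  atom 8: C, bond orders sum to 1 (valence 4) → 3 H
  atom 9: C, bond orders sum to 2 (valence 4) → 2 H
  atom 10: C, bond orders sum to 4 (valence 4) → 0 H
  atom 11: N, bond orders sum to 3 (valence 3) → 0 H
Total hydrogens: 13.

13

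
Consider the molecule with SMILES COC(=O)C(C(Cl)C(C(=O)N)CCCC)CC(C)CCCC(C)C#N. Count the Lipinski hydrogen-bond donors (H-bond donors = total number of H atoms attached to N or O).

Donors: find every N or O and count the H atoms it carries.
  atom 2 (O): bond orders sum to 2 → 0 H
  atom 4 (O): bond orders sum to 2 → 0 H
  atom 10 (O): bond orders sum to 2 → 0 H
  atom 11 (N): bond orders sum to 1 → 2 H
  atom 25 (N): bond orders sum to 3 → 0 H
Lipinski HBD = 2.

2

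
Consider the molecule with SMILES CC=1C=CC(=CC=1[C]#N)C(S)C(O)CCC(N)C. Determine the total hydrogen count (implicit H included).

20

Walk through each heavy atom and fill implicit hydrogens from standard valence (C 4, N 3, O 2, S 2, halogen 1):
  atom 1: C, bond orders sum to 1 (valence 4) → 3 H
  atom 2: C, bond orders sum to 4 (valence 4) → 0 H
  atom 3: C, bond orders sum to 3 (valence 4) → 1 H
  atom 4: C, bond orders sum to 3 (valence 4) → 1 H
  atom 5: C, bond orders sum to 4 (valence 4) → 0 H
  atom 6: C, bond orders sum to 3 (valence 4) → 1 H
  atom 7: C, bond orders sum to 4 (valence 4) → 0 H
  atom 8: C with explicit H count 0
  atom 9: N, bond orders sum to 3 (valence 3) → 0 H
  atom 10: C, bond orders sum to 3 (valence 4) → 1 H
  atom 11: S, bond orders sum to 1 (valence 2) → 1 H
  atom 12: C, bond orders sum to 3 (valence 4) → 1 H
  atom 13: O, bond orders sum to 1 (valence 2) → 1 H
  atom 14: C, bond orders sum to 2 (valence 4) → 2 H
  atom 15: C, bond orders sum to 2 (valence 4) → 2 H
  atom 16: C, bond orders sum to 3 (valence 4) → 1 H
  atom 17: N, bond orders sum to 1 (valence 3) → 2 H
  atom 18: C, bond orders sum to 1 (valence 4) → 3 H
Total hydrogens: 20.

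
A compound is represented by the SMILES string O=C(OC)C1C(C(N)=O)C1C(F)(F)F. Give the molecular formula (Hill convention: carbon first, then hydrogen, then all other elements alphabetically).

Walk through each heavy atom and fill implicit hydrogens from standard valence (C 4, N 3, O 2, S 2, halogen 1):
  atom 1: O, bond orders sum to 2 (valence 2) → 0 H
  atom 2: C, bond orders sum to 4 (valence 4) → 0 H
  atom 3: O, bond orders sum to 2 (valence 2) → 0 H
  atom 4: C, bond orders sum to 1 (valence 4) → 3 H
  atom 5: C, bond orders sum to 3 (valence 4) → 1 H
  atom 6: C, bond orders sum to 3 (valence 4) → 1 H
  atom 7: C, bond orders sum to 4 (valence 4) → 0 H
  atom 8: N, bond orders sum to 1 (valence 3) → 2 H
  atom 9: O, bond orders sum to 2 (valence 2) → 0 H
  atom 10: C, bond orders sum to 3 (valence 4) → 1 H
  atom 11: C, bond orders sum to 4 (valence 4) → 0 H
  atom 12: F (halogen, monovalent) → 0 H
  atom 13: F (halogen, monovalent) → 0 H
  atom 14: F (halogen, monovalent) → 0 H
Totals → C:7, H:8, F:3, N:1, O:3.

C7H8F3NO3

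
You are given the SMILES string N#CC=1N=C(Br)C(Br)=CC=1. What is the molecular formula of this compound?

C6H2Br2N2

Walk through each heavy atom and fill implicit hydrogens from standard valence (C 4, N 3, O 2, S 2, halogen 1):
  atom 1: N, bond orders sum to 3 (valence 3) → 0 H
  atom 2: C, bond orders sum to 4 (valence 4) → 0 H
  atom 3: C, bond orders sum to 4 (valence 4) → 0 H
  atom 4: N, bond orders sum to 3 (valence 3) → 0 H
  atom 5: C, bond orders sum to 4 (valence 4) → 0 H
  atom 6: Br (halogen, monovalent) → 0 H
  atom 7: C, bond orders sum to 4 (valence 4) → 0 H
  atom 8: Br (halogen, monovalent) → 0 H
  atom 9: C, bond orders sum to 3 (valence 4) → 1 H
  atom 10: C, bond orders sum to 3 (valence 4) → 1 H
Totals → C:6, H:2, Br:2, N:2.
In Hill order: C6H2Br2N2.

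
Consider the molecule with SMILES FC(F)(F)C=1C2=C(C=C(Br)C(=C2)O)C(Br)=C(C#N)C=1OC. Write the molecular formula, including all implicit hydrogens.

C13H6Br2F3NO2

Walk through each heavy atom and fill implicit hydrogens from standard valence (C 4, N 3, O 2, S 2, halogen 1):
  atom 1: F (halogen, monovalent) → 0 H
  atom 2: C, bond orders sum to 4 (valence 4) → 0 H
  atom 3: F (halogen, monovalent) → 0 H
  atom 4: F (halogen, monovalent) → 0 H
  atom 5: C, bond orders sum to 4 (valence 4) → 0 H
  atom 6: C, bond orders sum to 4 (valence 4) → 0 H
  atom 7: C, bond orders sum to 4 (valence 4) → 0 H
  atom 8: C, bond orders sum to 3 (valence 4) → 1 H
  atom 9: C, bond orders sum to 4 (valence 4) → 0 H
  atom 10: Br (halogen, monovalent) → 0 H
  atom 11: C, bond orders sum to 4 (valence 4) → 0 H
  atom 12: C, bond orders sum to 3 (valence 4) → 1 H
  atom 13: O, bond orders sum to 1 (valence 2) → 1 H
  atom 14: C, bond orders sum to 4 (valence 4) → 0 H
  atom 15: Br (halogen, monovalent) → 0 H
  atom 16: C, bond orders sum to 4 (valence 4) → 0 H
  atom 17: C, bond orders sum to 4 (valence 4) → 0 H
  atom 18: N, bond orders sum to 3 (valence 3) → 0 H
  atom 19: C, bond orders sum to 4 (valence 4) → 0 H
  atom 20: O, bond orders sum to 2 (valence 2) → 0 H
  atom 21: C, bond orders sum to 1 (valence 4) → 3 H
Totals → C:13, H:6, Br:2, F:3, N:1, O:2.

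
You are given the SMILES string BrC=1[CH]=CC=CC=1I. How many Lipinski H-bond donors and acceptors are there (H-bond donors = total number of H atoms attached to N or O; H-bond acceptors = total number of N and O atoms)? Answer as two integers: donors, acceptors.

Donors: find every N or O and count the H atoms it carries.
  (no N or O atoms present)
Lipinski HBD = 0.
Acceptors: N atoms = 0, O atoms = 0 → HBA = 0.

0, 0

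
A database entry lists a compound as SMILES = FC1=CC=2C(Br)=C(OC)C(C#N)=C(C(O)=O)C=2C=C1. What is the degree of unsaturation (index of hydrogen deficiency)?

Molecular formula: C13H7BrFNO3.
DoU = (2C + 2 + N − H − X) / 2, where X is the halogen count and O/S are ignored.
    = (2·13 + 2 + 1 − 7 − 2) / 2 = 20 / 2 = 10.

10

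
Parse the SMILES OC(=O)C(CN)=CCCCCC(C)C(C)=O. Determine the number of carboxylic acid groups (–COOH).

The carboxylic acid motif appears at heavy-atom position 2 in the SMILES.
Other groups present: 1 alkene, 1 ketone, 1 primary amine.
Carboxylic acid count: 1.

1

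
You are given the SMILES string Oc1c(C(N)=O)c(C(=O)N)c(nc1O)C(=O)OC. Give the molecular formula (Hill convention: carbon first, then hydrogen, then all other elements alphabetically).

C9H9N3O6

Walk through each heavy atom and fill implicit hydrogens from standard valence (C 4, N 3, O 2, S 2, halogen 1); for lowercase aromatic atoms, an aromatic c carries 1 H when it has two neighbours and 0 H with three, and aromatic n carries 0 H:
  atom 1: O, bond orders sum to 1 (valence 2) → 1 H
  atom 2: aromatic c, 3 neighbours → 0 H
  atom 3: aromatic c, 3 neighbours → 0 H
  atom 4: C, bond orders sum to 4 (valence 4) → 0 H
  atom 5: N, bond orders sum to 1 (valence 3) → 2 H
  atom 6: O, bond orders sum to 2 (valence 2) → 0 H
  atom 7: aromatic c, 3 neighbours → 0 H
  atom 8: C, bond orders sum to 4 (valence 4) → 0 H
  atom 9: O, bond orders sum to 2 (valence 2) → 0 H
  atom 10: N, bond orders sum to 1 (valence 3) → 2 H
  atom 11: aromatic c, 3 neighbours → 0 H
  atom 12: aromatic n, 2 neighbours → 0 H
  atom 13: aromatic c, 3 neighbours → 0 H
  atom 14: O, bond orders sum to 1 (valence 2) → 1 H
  atom 15: C, bond orders sum to 4 (valence 4) → 0 H
  atom 16: O, bond orders sum to 2 (valence 2) → 0 H
  atom 17: O, bond orders sum to 2 (valence 2) → 0 H
  atom 18: C, bond orders sum to 1 (valence 4) → 3 H
Totals → C:9, H:9, N:3, O:6.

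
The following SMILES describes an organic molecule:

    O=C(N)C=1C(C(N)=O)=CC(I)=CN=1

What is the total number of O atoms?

Scan the SMILES for O atoms (remember two-letter symbols like Cl and Br are single atoms).
Oxygen count: 2.

2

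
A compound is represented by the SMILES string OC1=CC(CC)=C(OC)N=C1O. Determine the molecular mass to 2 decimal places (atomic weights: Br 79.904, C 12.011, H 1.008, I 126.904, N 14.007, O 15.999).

First, the molecular formula is C8H11NO3 (counting implicit H from valence).
  C: 8 × 12.011 = 96.088
  H: 11 × 1.008 = 11.088
  N: 1 × 14.007 = 14.007
  O: 3 × 15.999 = 47.997
Sum: 8×12.011 + 11×1.008 + 1×14.007 + 3×15.999 = 169.180 → 169.18 g/mol.

169.18 g/mol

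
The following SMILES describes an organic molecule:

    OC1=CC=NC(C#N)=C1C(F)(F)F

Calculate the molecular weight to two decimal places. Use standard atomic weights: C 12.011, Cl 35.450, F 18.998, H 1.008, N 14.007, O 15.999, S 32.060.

First, the molecular formula is C7H3F3N2O (counting implicit H from valence).
  C: 7 × 12.011 = 84.077
  F: 3 × 18.998 = 56.994
  H: 3 × 1.008 = 3.024
  N: 2 × 14.007 = 28.014
  O: 1 × 15.999 = 15.999
Sum: 7×12.011 + 3×18.998 + 3×1.008 + 2×14.007 + 1×15.999 = 188.108 → 188.11 g/mol.

188.11 g/mol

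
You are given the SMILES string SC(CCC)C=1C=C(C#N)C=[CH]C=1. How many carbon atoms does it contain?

Count every carbon token in the SMILES (each C, including those in ring-closure positions and inside branches).
Carbon count: 11.

11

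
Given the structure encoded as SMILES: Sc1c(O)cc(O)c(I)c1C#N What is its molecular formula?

C7H4INO2S

Walk through each heavy atom and fill implicit hydrogens from standard valence (C 4, N 3, O 2, S 2, halogen 1); for lowercase aromatic atoms, an aromatic c carries 1 H when it has two neighbours and 0 H with three, and aromatic n carries 0 H:
  atom 1: S, bond orders sum to 1 (valence 2) → 1 H
  atom 2: aromatic c, 3 neighbours → 0 H
  atom 3: aromatic c, 3 neighbours → 0 H
  atom 4: O, bond orders sum to 1 (valence 2) → 1 H
  atom 5: aromatic c, 2 neighbours → 1 H
  atom 6: aromatic c, 3 neighbours → 0 H
  atom 7: O, bond orders sum to 1 (valence 2) → 1 H
  atom 8: aromatic c, 3 neighbours → 0 H
  atom 9: I (halogen, monovalent) → 0 H
  atom 10: aromatic c, 3 neighbours → 0 H
  atom 11: C, bond orders sum to 4 (valence 4) → 0 H
  atom 12: N, bond orders sum to 3 (valence 3) → 0 H
Totals → C:7, H:4, I:1, N:1, O:2, S:1.
In Hill order: C7H4INO2S.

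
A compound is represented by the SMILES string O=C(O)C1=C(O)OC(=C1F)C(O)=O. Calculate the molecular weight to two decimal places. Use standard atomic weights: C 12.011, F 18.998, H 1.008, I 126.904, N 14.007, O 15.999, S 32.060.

190.08 g/mol

First, the molecular formula is C6H3FO6 (counting implicit H from valence).
  C: 6 × 12.011 = 72.066
  F: 1 × 18.998 = 18.998
  H: 3 × 1.008 = 3.024
  O: 6 × 15.999 = 95.994
Sum: 6×12.011 + 1×18.998 + 3×1.008 + 6×15.999 = 190.082 → 190.08 g/mol.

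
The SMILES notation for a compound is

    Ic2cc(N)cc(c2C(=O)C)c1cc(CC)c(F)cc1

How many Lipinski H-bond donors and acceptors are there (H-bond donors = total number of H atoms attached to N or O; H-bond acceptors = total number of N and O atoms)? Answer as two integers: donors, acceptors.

Donors: find every N or O and count the H atoms it carries.
  atom 5 (N): bond orders sum to 1 → 2 H
  atom 10 (O): bond orders sum to 2 → 0 H
Lipinski HBD = 2.
Acceptors: N atoms = 1, O atoms = 1 → HBA = 2.

2, 2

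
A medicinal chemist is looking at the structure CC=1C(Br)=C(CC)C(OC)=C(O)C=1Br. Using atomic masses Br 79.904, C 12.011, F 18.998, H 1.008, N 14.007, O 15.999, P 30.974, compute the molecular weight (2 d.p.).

First, the molecular formula is C10H12Br2O2 (counting implicit H from valence).
  Br: 2 × 79.904 = 159.808
  C: 10 × 12.011 = 120.110
  H: 12 × 1.008 = 12.096
  O: 2 × 15.999 = 31.998
Sum: 2×79.904 + 10×12.011 + 12×1.008 + 2×15.999 = 324.012 → 324.01 g/mol.

324.01 g/mol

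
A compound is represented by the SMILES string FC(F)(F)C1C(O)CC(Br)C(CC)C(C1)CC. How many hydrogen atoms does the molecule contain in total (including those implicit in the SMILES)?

Walk through each heavy atom and fill implicit hydrogens from standard valence (C 4, N 3, O 2, S 2, halogen 1):
  atom 1: F (halogen, monovalent) → 0 H
  atom 2: C, bond orders sum to 4 (valence 4) → 0 H
  atom 3: F (halogen, monovalent) → 0 H
  atom 4: F (halogen, monovalent) → 0 H
  atom 5: C, bond orders sum to 3 (valence 4) → 1 H
  atom 6: C, bond orders sum to 3 (valence 4) → 1 H
  atom 7: O, bond orders sum to 1 (valence 2) → 1 H
  atom 8: C, bond orders sum to 2 (valence 4) → 2 H
  atom 9: C, bond orders sum to 3 (valence 4) → 1 H
  atom 10: Br (halogen, monovalent) → 0 H
  atom 11: C, bond orders sum to 3 (valence 4) → 1 H
  atom 12: C, bond orders sum to 2 (valence 4) → 2 H
  atom 13: C, bond orders sum to 1 (valence 4) → 3 H
  atom 14: C, bond orders sum to 3 (valence 4) → 1 H
  atom 15: C, bond orders sum to 2 (valence 4) → 2 H
  atom 16: C, bond orders sum to 2 (valence 4) → 2 H
  atom 17: C, bond orders sum to 1 (valence 4) → 3 H
Total hydrogens: 20.

20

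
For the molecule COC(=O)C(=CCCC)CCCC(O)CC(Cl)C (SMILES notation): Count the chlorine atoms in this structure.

Scan the SMILES for Cl atoms (remember two-letter symbols like Cl and Br are single atoms).
Chlorine count: 1.

1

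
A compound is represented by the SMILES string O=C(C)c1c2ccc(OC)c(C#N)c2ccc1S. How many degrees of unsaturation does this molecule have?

Molecular formula: C14H11NO2S.
DoU = (2C + 2 + N − H − X) / 2, where X is the halogen count and O/S are ignored.
    = (2·14 + 2 + 1 − 11 − 0) / 2 = 20 / 2 = 10.

10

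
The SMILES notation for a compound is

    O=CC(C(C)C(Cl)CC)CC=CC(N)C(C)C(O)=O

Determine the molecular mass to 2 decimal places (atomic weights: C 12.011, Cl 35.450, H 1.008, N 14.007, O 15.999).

First, the molecular formula is C14H24ClNO3 (counting implicit H from valence).
  C: 14 × 12.011 = 168.154
  Cl: 1 × 35.450 = 35.450
  H: 24 × 1.008 = 24.192
  N: 1 × 14.007 = 14.007
  O: 3 × 15.999 = 47.997
Sum: 14×12.011 + 1×35.450 + 24×1.008 + 1×14.007 + 3×15.999 = 289.800 → 289.80 g/mol.

289.80 g/mol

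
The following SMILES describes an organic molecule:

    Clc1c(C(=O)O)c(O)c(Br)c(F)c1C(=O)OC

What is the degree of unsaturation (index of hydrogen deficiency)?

6

Molecular formula: C9H5BrClFO5.
DoU = (2C + 2 + N − H − X) / 2, where X is the halogen count and O/S are ignored.
    = (2·9 + 2 + 0 − 5 − 3) / 2 = 12 / 2 = 6.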